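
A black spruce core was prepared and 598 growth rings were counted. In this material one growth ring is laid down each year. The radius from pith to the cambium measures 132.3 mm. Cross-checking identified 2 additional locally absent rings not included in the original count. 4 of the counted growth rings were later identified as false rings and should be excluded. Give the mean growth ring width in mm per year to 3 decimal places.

0.222 mm per year

Correcting the raw count gives 598 − 4 + 2 = 596 true growth rings.
Extension rate ≈ 132.3 / 596 = 0.222 mm per year.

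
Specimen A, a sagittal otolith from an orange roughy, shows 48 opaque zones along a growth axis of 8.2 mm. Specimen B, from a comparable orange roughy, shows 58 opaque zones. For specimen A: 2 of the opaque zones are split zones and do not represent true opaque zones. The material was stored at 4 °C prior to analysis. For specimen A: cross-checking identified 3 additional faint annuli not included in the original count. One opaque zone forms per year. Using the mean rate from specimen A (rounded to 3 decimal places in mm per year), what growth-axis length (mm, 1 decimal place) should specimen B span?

9.7 mm

Specimen A: true opaque zone count = 48 − 2 + 3 = 49.
A: 8.2 mm over 49 years gives 8.2 / 49 ≈ 0.167 mm/yr.
Length of B = 0.167 × 58 = 9.7 mm.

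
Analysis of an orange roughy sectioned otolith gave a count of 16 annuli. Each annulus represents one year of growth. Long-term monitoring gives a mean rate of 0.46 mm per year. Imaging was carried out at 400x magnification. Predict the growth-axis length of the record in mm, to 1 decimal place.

7.4 mm

16 years of growth are recorded.
Predicted length = 0.46 mm/year × 16 years = 7.4 mm.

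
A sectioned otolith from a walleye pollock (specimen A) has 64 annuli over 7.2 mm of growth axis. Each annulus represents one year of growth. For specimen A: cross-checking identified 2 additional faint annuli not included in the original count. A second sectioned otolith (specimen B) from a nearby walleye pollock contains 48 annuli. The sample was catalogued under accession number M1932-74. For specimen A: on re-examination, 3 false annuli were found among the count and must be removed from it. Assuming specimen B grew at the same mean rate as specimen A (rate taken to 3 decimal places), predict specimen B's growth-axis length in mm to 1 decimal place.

Specimen A: adjusted count: 64 − 3 + 2 = 63 annuli.
A: 7.2 mm over 63 years gives 7.2 / 63 ≈ 0.114 mm per year.
For B, 0.114 mm/year × 48 years = 5.5 mm.

5.5 mm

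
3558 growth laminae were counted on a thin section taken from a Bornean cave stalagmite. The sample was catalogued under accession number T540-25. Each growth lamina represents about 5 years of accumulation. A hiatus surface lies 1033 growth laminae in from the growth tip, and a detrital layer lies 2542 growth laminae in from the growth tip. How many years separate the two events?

2542 − 1033 = 1509 growth laminae lie between the two events.
At 5 years per growth lamina, 1509 × 5 = 7545 years.

7545 years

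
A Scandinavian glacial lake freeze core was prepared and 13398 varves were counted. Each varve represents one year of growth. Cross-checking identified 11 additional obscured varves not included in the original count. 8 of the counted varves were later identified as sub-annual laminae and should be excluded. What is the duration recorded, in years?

13401 years

Adjusted count: 13398 − 8 + 11 = 13401 varves.
With a one-to-one varve periodicity this is 13401 years.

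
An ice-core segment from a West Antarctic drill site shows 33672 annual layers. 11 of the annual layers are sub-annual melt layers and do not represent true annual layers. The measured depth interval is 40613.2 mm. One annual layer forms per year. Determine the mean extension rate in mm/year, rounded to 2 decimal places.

1.21 mm/year

Correcting the raw count gives 33672 − 11 = 33661 true annual layers.
Extension rate ≈ 40613.2 / 33661 = 1.21 mm/year.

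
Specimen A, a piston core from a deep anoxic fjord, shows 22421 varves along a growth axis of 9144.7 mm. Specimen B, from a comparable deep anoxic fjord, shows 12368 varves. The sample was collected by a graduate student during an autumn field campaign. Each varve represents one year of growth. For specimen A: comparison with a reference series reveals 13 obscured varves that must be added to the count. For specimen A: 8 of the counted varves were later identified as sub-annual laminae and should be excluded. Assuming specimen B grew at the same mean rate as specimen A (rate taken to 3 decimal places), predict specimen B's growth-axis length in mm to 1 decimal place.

Specimen A: adjusted count: 22421 − 8 + 13 = 22426 varves.
A: Mean rate = 9144.7 mm / 22426 years ≈ 0.408 mm/yr.
For B, 0.408 mm/year × 12368 years = 5046.1 mm.

5046.1 mm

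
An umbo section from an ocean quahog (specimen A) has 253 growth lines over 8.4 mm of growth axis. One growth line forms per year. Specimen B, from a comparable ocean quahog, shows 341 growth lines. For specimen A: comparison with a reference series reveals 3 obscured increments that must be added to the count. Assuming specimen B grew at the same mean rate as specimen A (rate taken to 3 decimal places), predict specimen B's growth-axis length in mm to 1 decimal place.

Specimen A: after corrections the count is 253 + 3 = 256 growth lines.
A: 8.4 mm over 256 years gives 8.4 / 256 ≈ 0.033 mm/year.
For B, 0.033 mm/year × 341 years = 11.3 mm.

11.3 mm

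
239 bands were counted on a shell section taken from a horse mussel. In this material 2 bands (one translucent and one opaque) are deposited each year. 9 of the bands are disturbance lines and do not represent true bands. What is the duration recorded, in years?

115 yr

True band count = 239 − 9 = 230.
230 bands at 2 per year is 230 / 2 = 115 years.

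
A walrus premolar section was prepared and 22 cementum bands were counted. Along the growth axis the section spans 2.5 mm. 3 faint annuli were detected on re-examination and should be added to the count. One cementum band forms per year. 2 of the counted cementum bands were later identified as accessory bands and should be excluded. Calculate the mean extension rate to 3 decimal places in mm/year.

0.109 mm/year

After corrections the count is 22 − 2 + 3 = 23 cementum bands.
2.5 mm over 23 years gives 2.5 / 23 ≈ 0.109 mm/year.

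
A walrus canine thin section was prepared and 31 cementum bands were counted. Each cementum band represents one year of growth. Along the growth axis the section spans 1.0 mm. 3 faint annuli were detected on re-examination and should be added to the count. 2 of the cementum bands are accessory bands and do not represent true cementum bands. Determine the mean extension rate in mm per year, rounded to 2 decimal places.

After corrections the count is 31 − 2 + 3 = 32 cementum bands.
Extension rate ≈ 1.0 / 32 = 0.03 mm per year.

0.03 mm per year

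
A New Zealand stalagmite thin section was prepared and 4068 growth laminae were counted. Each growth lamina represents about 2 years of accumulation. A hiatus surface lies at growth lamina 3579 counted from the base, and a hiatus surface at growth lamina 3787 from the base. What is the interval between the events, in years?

Separation: 3787 − 3579 = 208 growth laminae.
Multiplying by 2 years per growth lamina: 208 × 2 = 416 years.

416 years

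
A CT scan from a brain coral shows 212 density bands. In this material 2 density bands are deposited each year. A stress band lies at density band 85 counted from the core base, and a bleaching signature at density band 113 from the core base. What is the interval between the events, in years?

The two markers are separated by 113 − 85 = 28 density bands.
With 2 density bands per year, 28 / 2 = 14 years.

14 years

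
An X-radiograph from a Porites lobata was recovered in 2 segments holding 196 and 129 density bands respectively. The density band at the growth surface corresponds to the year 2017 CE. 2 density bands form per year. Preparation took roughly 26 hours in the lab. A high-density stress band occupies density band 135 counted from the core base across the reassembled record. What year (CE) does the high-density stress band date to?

1922 CE

Total density bands = 196 + 129 = 325.
Between density band 135 and the growth surface there are 325 − 135 = 190 density bands.
With 2 density bands per year, 190 / 2 = 95 years.
The density band at the growth surface is 2017 CE, so the high-density stress band dates to 2017 − 95 = 1922 CE.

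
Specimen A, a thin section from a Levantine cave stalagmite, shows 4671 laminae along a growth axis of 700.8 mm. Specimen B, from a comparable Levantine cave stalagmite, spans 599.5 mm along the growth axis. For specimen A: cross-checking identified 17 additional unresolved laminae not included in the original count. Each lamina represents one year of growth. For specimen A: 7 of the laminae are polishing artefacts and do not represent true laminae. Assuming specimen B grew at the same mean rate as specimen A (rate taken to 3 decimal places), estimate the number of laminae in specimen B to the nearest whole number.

Specimen A: after corrections the count is 4671 − 7 + 17 = 4681 laminae.
A: Extension rate ≈ 700.8 / 4681 = 0.150 mm per year.
B spans 599.5 / 0.150 = 3996.67 years ≈ 3997 laminae.

3997 laminae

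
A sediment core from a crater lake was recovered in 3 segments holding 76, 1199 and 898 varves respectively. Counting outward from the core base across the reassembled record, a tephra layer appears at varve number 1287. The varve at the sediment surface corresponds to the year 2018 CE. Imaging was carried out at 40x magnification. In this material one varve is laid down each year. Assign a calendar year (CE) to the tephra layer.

Total varves = 76 + 1199 + 898 = 2173.
2173 − 1287 = 886 varves lie beyond the tephra layer toward the sediment surface.
The varve at the sediment surface is 2018 CE, so the tephra layer dates to 2018 − 886 = 1132 CE.

1132 CE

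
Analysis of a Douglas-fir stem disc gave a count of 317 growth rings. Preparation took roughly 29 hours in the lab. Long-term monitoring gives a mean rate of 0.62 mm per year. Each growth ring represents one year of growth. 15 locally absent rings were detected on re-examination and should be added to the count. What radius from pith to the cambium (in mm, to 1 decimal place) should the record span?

True growth ring count = 317 + 15 = 332.
Predicted length = 0.62 mm/year × 332 years = 205.8 mm.

205.8 mm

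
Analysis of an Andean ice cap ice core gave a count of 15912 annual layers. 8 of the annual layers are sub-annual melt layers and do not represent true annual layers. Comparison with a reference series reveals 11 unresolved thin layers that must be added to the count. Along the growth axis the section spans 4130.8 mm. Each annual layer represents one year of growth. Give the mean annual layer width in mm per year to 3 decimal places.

True annual layer count = 15912 − 8 + 11 = 15915.
4130.8 mm over 15915 years gives 4130.8 / 15915 ≈ 0.260 mm per year.

0.260 mm per year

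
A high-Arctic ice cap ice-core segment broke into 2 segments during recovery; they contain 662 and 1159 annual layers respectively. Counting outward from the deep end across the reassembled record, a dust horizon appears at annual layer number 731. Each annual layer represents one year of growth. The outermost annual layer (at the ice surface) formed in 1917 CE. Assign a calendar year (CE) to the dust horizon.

827 CE

Total annual layers = 662 + 1159 = 1821.
Between annual layer 731 and the ice surface there are 1821 − 731 = 1090 annual layers.
The annual layer at the ice surface is 1917 CE, so the dust horizon dates to 1917 − 1090 = 827 CE.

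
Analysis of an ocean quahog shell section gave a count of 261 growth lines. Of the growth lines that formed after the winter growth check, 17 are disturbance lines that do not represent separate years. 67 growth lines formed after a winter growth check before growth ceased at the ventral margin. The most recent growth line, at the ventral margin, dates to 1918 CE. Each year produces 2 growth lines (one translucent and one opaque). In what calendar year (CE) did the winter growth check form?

1893 CE

67 growth lines post-date the winter growth check.
Removing the 17 false growth lines leaves 67 − 17 = 50 true growth lines beyond the winter growth check.
Dividing by 2 growth lines per year: 50 / 2 = 25 years.
The growth line at the ventral margin is 1918 CE, so the winter growth check dates to 1918 − 25 = 1893 CE.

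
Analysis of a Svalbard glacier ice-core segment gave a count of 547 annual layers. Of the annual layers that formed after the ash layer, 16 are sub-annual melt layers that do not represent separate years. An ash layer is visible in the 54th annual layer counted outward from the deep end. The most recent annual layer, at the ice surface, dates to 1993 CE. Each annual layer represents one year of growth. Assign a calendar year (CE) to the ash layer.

Between annual layer 54 and the ice surface there are 547 − 54 = 493 annual layers.
Excluding 16 false annual layers: 493 − 16 = 477.
The annual layer at the ice surface is 1993 CE, so the ash layer dates to 1993 − 477 = 1516 CE.

1516 CE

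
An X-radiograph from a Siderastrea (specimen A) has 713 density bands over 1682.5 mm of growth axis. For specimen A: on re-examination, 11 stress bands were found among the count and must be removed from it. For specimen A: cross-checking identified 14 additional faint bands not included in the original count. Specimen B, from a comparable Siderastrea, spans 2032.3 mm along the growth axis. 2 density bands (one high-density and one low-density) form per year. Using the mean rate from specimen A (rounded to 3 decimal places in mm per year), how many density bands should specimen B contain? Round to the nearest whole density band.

Specimen A: adjusted count: 713 − 11 + 14 = 716 density bands.
Specimen A: dividing by 2 density bands per year: 716 / 2 = 358 years.
A: Extension rate ≈ 1682.5 / 358 = 4.700 mm per year.
Specimen B: 2032.3 mm / 4.700 mm per year = 432.40 years; at 2 density bands per year that is 432.40 × 2 ≈ 865 density bands.

865 density bands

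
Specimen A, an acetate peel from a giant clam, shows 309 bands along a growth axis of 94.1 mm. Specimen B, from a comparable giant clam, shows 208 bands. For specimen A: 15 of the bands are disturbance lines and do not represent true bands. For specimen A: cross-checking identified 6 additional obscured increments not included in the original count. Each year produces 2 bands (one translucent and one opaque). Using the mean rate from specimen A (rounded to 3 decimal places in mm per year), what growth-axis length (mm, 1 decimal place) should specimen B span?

65.2 mm

Specimen A: adjusted count: 309 − 15 + 6 = 300 bands.
Specimen A: 300 bands at 2 per year is 300 / 2 = 150 years.
A: Mean rate = 94.1 mm / 150 years ≈ 0.627 mm/year.
Specimen B: dividing by 2 bands per year: 208 / 2 = 104 years. Length of B = 0.627 × 104 = 65.2 mm.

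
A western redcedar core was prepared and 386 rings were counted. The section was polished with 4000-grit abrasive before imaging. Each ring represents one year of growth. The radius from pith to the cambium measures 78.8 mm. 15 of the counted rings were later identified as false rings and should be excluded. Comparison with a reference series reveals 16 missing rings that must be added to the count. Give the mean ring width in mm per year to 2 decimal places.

After corrections the count is 386 − 15 + 16 = 387 rings.
Mean rate = 78.8 mm / 387 years ≈ 0.20 mm per year.

0.20 mm per year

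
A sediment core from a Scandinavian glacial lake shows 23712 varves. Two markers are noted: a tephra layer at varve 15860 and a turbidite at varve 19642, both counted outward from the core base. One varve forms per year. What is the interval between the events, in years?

3782 years

Separation: 19642 − 15860 = 3782 varves.
One varve per year makes the interval 3782 years.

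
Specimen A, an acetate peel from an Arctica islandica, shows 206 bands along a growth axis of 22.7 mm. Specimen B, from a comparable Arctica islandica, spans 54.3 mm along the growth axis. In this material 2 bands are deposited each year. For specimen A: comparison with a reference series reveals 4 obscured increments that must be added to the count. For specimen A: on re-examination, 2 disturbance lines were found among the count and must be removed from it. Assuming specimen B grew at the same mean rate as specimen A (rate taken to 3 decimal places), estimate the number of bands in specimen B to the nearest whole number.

Specimen A: adjusted count: 206 − 2 + 4 = 208 bands.
Specimen A: 208 bands at 2 per year is 208 / 2 = 104 years.
A: Extension rate ≈ 22.7 / 104 = 0.218 mm/year.
For B, 54.3 / 0.218 = 249.08 years; at 2 bands per year that is 249.08 × 2 ≈ 498 bands.

498 bands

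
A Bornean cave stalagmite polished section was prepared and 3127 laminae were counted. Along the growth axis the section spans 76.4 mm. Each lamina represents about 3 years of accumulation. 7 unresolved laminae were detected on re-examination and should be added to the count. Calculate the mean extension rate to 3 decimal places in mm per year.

0.008 mm per year

Adjusted count: 3127 + 7 = 3134 laminae.
At 3 years per lamina, 3134 × 3 = 9402 years.
Mean rate = 76.4 mm / 9402 years ≈ 0.008 mm per year.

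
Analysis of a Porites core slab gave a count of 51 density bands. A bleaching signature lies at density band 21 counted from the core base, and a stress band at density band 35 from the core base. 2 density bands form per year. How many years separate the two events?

The two markers are separated by 35 − 21 = 14 density bands.
Dividing by 2 density bands per year: 14 / 2 = 7 years.

7 years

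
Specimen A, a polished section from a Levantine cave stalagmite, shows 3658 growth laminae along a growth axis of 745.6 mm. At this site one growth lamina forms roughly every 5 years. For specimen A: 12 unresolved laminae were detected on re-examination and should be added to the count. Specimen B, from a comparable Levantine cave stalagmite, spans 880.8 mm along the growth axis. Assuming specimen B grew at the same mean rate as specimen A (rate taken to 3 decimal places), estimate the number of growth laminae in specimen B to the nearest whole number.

Specimen A: true growth lamina count = 3658 + 12 = 3670.
Specimen A: at 5 years per growth lamina, 3670 × 5 = 18350 years.
A: Mean rate = 745.6 mm / 18350 years ≈ 0.041 mm/year.
For B, 880.8 / 0.041 = 21482.93 years; at 5 years per growth lamina that is 21482.93 / 5 ≈ 4297 growth laminae.

4297 growth laminae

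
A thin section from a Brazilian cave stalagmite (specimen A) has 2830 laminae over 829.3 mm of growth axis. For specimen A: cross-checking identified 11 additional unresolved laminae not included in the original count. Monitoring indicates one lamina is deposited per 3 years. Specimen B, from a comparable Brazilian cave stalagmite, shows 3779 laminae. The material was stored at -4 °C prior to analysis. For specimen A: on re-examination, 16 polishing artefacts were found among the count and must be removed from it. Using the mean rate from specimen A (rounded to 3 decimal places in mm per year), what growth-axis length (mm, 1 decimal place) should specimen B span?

1111.0 mm

Specimen A: adjusted count: 2830 − 16 + 11 = 2825 laminae.
Specimen A: 2825 laminae at 3 years each span 2825 × 3 = 8475 years.
A: Mean rate = 829.3 mm / 8475 years ≈ 0.098 mm per year.
Specimen B: at 3 years per lamina, 3779 × 3 = 11337 years. Length of B = 0.098 × 11337 = 1111.0 mm.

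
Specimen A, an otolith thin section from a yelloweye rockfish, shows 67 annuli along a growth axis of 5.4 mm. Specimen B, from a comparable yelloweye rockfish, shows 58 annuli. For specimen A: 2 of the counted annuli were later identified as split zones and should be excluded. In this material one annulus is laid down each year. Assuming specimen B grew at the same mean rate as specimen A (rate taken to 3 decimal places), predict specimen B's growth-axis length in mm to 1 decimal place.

Specimen A: true annulus count = 67 − 2 = 65.
A: Extension rate ≈ 5.4 / 65 = 0.083 mm/year.
For B, 0.083 mm/year × 58 years = 4.8 mm.

4.8 mm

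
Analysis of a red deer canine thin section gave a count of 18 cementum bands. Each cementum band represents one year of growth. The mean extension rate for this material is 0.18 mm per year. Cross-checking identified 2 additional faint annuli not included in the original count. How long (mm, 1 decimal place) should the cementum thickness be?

Adjusted count: 18 + 2 = 20 cementum bands.
20 years at 0.18 mm/year gives 0.18 × 20 = 3.6 mm.

3.6 mm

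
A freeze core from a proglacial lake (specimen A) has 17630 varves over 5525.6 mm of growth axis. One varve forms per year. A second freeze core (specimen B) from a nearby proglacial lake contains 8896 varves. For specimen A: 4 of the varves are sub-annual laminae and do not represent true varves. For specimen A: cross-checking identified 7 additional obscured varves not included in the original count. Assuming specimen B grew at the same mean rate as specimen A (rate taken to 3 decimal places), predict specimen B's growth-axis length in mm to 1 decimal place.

2784.4 mm

Specimen A: true varve count = 17630 − 4 + 7 = 17633.
A: 5525.6 mm over 17633 years gives 5525.6 / 17633 ≈ 0.313 mm/yr.
Length of B = 0.313 × 8896 = 2784.4 mm.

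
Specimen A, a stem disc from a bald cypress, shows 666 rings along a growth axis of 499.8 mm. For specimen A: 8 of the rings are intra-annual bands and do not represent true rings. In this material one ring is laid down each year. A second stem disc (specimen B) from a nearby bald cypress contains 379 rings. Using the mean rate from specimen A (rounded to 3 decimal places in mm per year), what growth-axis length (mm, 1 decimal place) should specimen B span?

Specimen A: adjusted count: 666 − 8 = 658 rings.
A: Mean rate = 499.8 mm / 658 years ≈ 0.760 mm per year.
B's length ≈ 0.760 × 379 = 288.0 mm.

288.0 mm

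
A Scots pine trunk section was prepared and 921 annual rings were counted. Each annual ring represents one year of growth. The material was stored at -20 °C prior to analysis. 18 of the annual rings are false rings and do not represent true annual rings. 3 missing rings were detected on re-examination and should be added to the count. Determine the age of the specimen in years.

Adjusted count: 921 − 18 + 3 = 906 annual rings.
One annual ring per year makes the duration 906 years.

906 yr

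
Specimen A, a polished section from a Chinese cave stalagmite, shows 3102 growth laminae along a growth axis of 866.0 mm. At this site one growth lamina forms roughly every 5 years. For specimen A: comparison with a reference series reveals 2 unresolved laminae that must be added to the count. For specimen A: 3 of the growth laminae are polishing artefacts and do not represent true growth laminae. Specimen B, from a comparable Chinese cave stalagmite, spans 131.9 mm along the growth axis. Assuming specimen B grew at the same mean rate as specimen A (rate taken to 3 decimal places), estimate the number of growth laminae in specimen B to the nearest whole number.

Specimen A: true growth lamina count = 3102 − 3 + 2 = 3101.
Specimen A: multiplying by 5 years per growth lamina: 3101 × 5 = 15505 years.
A: Extension rate ≈ 866.0 / 15505 = 0.056 mm per year.
Specimen B: 131.9 mm / 0.056 mm per year = 2355.36 years; at 5 years per growth lamina that is 2355.36 / 5 ≈ 471 growth laminae.

471 growth laminae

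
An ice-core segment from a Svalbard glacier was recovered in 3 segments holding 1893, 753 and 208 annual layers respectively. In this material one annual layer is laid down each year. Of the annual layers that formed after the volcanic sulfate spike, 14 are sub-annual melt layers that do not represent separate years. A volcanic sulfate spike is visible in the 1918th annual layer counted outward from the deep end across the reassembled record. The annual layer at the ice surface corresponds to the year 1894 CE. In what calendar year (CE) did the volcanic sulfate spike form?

972 CE

Total annual layers = 1893 + 753 + 208 = 2854.
Between annual layer 1918 and the ice surface there are 2854 − 1918 = 936 annual layers.
936 − 14 false = 922 true annual layers after the volcanic sulfate spike.
Counting back 922 years from 1894 CE places the volcanic sulfate spike in 1894 − 922 = 972 CE.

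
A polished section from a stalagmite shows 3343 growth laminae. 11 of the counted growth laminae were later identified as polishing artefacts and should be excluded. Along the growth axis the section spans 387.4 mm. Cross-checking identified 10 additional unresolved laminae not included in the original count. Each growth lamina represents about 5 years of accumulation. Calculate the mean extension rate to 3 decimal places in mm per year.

0.023 mm per year

Adjusted count: 3343 − 11 + 10 = 3342 growth laminae.
At 5 years per growth lamina, 3342 × 5 = 16710 years.
Extension rate ≈ 387.4 / 16710 = 0.023 mm per year.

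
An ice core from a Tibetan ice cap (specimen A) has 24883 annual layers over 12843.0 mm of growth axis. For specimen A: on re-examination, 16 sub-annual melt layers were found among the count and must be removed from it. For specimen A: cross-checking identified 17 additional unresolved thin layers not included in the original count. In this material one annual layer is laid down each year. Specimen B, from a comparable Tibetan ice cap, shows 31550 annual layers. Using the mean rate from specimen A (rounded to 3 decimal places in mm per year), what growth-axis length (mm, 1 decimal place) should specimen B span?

16279.8 mm

Specimen A: true annual layer count = 24883 − 16 + 17 = 24884.
A: 12843.0 mm over 24884 years gives 12843.0 / 24884 ≈ 0.516 mm per year.
For B, 0.516 mm/year × 31550 years = 16279.8 mm.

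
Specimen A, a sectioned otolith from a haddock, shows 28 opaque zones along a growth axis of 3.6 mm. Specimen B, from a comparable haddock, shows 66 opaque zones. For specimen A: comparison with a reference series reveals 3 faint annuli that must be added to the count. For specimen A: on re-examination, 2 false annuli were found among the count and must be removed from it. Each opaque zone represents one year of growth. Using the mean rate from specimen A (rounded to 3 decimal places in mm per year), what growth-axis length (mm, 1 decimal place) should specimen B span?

Specimen A: correcting the raw count gives 28 − 2 + 3 = 29 true opaque zones.
A: 3.6 mm over 29 years gives 3.6 / 29 ≈ 0.124 mm/yr.
For B, 0.124 mm/year × 66 years = 8.2 mm.

8.2 mm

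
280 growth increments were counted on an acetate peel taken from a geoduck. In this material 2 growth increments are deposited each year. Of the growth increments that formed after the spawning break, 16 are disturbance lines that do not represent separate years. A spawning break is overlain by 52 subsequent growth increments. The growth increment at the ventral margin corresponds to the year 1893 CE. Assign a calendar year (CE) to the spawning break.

There are 52 growth increments younger than the spawning break.
52 − 16 false = 36 true growth increments after the spawning break.
36 growth increments at 2 per year is 36 / 2 = 18 years.
Counting back 18 years from 1893 CE places the spawning break in 1893 − 18 = 1875 CE.

1875 CE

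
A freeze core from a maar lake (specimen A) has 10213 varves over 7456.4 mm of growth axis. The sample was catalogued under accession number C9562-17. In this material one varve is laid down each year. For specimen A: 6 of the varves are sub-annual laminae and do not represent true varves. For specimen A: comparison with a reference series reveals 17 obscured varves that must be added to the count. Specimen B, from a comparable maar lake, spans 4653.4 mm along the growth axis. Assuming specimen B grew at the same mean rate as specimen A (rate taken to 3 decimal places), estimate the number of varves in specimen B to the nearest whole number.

6383 varves

Specimen A: correcting the raw count gives 10213 − 6 + 17 = 10224 true varves.
A: 7456.4 mm over 10224 years gives 7456.4 / 10224 ≈ 0.729 mm/yr.
B spans 4653.4 / 0.729 = 6383.26 years ≈ 6383 varves.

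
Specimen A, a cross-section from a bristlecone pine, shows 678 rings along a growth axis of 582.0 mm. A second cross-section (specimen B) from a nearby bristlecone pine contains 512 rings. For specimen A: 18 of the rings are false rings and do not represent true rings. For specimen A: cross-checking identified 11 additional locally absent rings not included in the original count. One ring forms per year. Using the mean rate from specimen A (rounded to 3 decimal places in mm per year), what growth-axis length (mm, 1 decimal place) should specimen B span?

Specimen A: after corrections the count is 678 − 18 + 11 = 671 rings.
A: Extension rate ≈ 582.0 / 671 = 0.867 mm per year.
B's length ≈ 0.867 × 512 = 443.9 mm.

443.9 mm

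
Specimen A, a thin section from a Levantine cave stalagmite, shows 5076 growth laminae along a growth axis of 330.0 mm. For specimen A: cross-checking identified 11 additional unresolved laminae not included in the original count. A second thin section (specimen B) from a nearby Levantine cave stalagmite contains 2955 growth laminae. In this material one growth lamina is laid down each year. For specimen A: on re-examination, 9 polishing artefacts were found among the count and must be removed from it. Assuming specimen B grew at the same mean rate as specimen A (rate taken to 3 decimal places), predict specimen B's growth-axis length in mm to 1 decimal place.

Specimen A: correcting the raw count gives 5076 − 9 + 11 = 5078 true growth laminae.
A: Extension rate ≈ 330.0 / 5078 = 0.065 mm/yr.
Length of B = 0.065 × 2955 = 192.1 mm.

192.1 mm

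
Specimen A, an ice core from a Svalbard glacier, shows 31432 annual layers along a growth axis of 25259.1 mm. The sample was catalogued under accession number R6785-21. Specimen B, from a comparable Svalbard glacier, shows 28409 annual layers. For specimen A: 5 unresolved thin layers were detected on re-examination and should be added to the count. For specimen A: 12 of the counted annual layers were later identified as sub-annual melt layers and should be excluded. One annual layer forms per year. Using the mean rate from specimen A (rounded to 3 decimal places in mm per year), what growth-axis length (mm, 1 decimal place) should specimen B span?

Specimen A: after corrections the count is 31432 − 12 + 5 = 31425 annual layers.
A: 25259.1 mm over 31425 years gives 25259.1 / 31425 ≈ 0.804 mm per year.
B's length ≈ 0.804 × 28409 = 22840.8 mm.

22840.8 mm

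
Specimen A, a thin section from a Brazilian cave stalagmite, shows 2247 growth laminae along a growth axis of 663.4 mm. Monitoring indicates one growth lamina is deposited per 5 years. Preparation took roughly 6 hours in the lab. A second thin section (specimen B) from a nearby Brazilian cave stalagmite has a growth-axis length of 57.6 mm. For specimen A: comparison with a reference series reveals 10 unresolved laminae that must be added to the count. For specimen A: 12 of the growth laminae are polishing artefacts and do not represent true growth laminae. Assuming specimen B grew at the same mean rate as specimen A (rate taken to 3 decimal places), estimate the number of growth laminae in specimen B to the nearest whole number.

195 growth laminae

Specimen A: correcting the raw count gives 2247 − 12 + 10 = 2245 true growth laminae.
Specimen A: at 5 years per growth lamina, 2245 × 5 = 11225 years.
A: 663.4 mm over 11225 years gives 663.4 / 11225 ≈ 0.059 mm/year.
For B, 57.6 / 0.059 = 976.27 years; at 5 years per growth lamina that is 976.27 / 5 ≈ 195 growth laminae.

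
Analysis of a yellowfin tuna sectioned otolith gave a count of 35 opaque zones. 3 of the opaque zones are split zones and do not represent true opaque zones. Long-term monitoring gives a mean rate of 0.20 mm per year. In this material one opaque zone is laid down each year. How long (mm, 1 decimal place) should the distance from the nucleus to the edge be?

6.4 mm

Adjusted count: 35 − 3 = 32 opaque zones.
Length ≈ 0.20 × 32 = 6.4 mm.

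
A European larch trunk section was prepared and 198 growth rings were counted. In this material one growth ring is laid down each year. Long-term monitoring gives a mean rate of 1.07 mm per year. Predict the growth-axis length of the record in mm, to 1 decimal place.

211.9 mm

The record spans 198 years at 1.07 mm per year.
Length ≈ 1.07 × 198 = 211.9 mm.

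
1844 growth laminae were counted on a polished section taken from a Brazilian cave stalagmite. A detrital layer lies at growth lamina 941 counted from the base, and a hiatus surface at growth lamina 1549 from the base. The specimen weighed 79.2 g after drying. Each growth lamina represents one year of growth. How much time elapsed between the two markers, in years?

608 years

1549 − 941 = 608 growth laminae lie between the two events.
One growth lamina per year makes the interval 608 years.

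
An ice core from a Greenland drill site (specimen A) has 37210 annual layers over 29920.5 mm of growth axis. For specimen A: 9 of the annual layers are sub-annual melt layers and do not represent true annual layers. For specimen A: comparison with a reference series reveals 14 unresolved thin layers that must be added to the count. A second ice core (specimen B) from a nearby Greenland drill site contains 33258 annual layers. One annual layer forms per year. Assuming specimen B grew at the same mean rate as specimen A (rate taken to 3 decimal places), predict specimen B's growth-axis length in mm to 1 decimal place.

26739.4 mm

Specimen A: adjusted count: 37210 − 9 + 14 = 37215 annual layers.
A: 29920.5 mm over 37215 years gives 29920.5 / 37215 ≈ 0.804 mm/yr.
Length of B = 0.804 × 33258 = 26739.4 mm.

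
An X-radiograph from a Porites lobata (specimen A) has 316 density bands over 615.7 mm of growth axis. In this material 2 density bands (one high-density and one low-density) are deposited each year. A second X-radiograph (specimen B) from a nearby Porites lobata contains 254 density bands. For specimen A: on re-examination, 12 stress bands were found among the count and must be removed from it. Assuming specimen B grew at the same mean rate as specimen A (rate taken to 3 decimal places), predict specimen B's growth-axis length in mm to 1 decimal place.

514.5 mm

Specimen A: adjusted count: 316 − 12 = 304 density bands.
Specimen A: 304 density bands at 2 per year is 304 / 2 = 152 years.
A: Mean rate = 615.7 mm / 152 years ≈ 4.051 mm/yr.
Specimen B: with 2 density bands per year, 254 / 2 = 127 years. For B, 4.051 mm/year × 127 years = 514.5 mm.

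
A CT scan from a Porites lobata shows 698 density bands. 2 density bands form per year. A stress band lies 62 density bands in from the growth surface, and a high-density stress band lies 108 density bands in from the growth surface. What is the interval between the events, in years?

The two markers are separated by 108 − 62 = 46 density bands.
With 2 density bands per year, 46 / 2 = 23 years.

23 years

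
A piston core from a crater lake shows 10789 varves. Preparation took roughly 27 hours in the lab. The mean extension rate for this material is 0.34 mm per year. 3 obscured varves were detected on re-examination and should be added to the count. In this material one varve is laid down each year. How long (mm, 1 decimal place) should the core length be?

3669.3 mm

Adjusted count: 10789 + 3 = 10792 varves.
10792 years at 0.34 mm/year gives 0.34 × 10792 = 3669.3 mm.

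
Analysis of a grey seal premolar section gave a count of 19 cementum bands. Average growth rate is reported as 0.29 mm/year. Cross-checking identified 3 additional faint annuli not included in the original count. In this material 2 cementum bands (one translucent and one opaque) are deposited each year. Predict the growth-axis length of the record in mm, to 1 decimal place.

3.2 mm

Correcting the raw count gives 19 + 3 = 22 true cementum bands.
With 2 cementum bands per year, 22 / 2 = 11 years.
Predicted length = 0.29 mm/year × 11 years = 3.2 mm.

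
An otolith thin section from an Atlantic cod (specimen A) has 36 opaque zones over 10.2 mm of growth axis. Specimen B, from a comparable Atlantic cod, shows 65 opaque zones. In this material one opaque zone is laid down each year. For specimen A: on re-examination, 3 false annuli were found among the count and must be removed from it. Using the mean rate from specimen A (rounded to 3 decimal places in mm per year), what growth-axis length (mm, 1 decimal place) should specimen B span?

Specimen A: true opaque zone count = 36 − 3 = 33.
A: Mean rate = 10.2 mm / 33 years ≈ 0.309 mm/yr.
B's length ≈ 0.309 × 65 = 20.1 mm.

20.1 mm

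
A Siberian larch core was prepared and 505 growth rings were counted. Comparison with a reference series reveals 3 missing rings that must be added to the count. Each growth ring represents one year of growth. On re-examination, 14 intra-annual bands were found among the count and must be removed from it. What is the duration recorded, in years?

494 yr

True growth ring count = 505 − 14 + 3 = 494.
One growth ring per year makes the duration 494 years.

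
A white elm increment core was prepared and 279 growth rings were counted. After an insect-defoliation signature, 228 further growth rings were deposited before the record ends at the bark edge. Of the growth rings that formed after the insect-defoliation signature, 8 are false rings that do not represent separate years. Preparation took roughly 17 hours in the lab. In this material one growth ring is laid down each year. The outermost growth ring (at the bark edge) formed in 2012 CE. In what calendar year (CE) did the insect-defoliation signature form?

1792 CE

228 growth rings post-date the insect-defoliation signature.
Removing the 8 false growth rings leaves 228 − 8 = 220 true growth rings beyond the insect-defoliation signature.
2012 − 220 = 1792 CE.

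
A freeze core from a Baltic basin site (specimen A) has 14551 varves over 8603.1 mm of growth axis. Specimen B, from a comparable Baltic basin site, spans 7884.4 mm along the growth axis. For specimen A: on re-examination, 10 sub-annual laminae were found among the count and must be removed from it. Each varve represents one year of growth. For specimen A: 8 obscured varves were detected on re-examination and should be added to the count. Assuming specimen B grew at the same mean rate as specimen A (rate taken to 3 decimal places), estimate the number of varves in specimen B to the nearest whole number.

Specimen A: after corrections the count is 14551 − 10 + 8 = 14549 varves.
A: Extension rate ≈ 8603.1 / 14549 = 0.591 mm per year.
B spans 7884.4 / 0.591 = 13340.78 years ≈ 13341 varves.

13341 varves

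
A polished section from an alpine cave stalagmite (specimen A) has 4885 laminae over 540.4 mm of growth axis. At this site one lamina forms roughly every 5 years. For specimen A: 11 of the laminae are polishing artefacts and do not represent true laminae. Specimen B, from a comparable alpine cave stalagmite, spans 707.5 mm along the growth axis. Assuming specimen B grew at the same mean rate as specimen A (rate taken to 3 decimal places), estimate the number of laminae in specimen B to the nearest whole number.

Specimen A: adjusted count: 4885 − 11 = 4874 laminae.
Specimen A: at 5 years per lamina, 4874 × 5 = 24370 years.
A: Extension rate ≈ 540.4 / 24370 = 0.022 mm per year.
B spans 707.5 / 0.022 = 32159.09 years; at 5 years per lamina that is 32159.09 / 5 ≈ 6432 laminae.

6432 laminae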